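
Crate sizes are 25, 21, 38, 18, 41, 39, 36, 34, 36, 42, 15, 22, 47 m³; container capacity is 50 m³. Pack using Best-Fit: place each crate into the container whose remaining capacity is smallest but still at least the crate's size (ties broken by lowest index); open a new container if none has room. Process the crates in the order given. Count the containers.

container 1: place 25 m³, 25 m³ left
container 1: place 21 m³, 4 m³ left
container 2: place 38 m³, 12 m³ left
container 3: place 18 m³, 32 m³ left
container 4: place 41 m³, 9 m³ left
container 5: place 39 m³, 11 m³ left
container 6: place 36 m³, 14 m³ left
container 7: place 34 m³, 16 m³ left
container 8: place 36 m³, 14 m³ left
container 9: place 42 m³, 8 m³ left
container 7: place 15 m³, 1 m³ left
container 3: place 22 m³, 10 m³ left
container 10: place 47 m³, 3 m³ left
Final containers: [25,21] [38] [18,22] [41] [39] [36] [34,15] [36] [42] [47].

10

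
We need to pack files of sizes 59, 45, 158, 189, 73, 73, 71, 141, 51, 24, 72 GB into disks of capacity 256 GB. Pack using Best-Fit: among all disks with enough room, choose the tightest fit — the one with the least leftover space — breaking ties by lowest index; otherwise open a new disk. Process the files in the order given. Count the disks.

Put 59 GB in disk 1; 197 GB remain.
Put 45 GB in disk 1; 152 GB remain.
Put 158 GB in disk 2; 98 GB remain.
Put 189 GB in disk 3; 67 GB remain.
Put 73 GB in disk 2; 25 GB remain.
Put 73 GB in disk 1; 79 GB remain.
Put 71 GB in disk 1; 8 GB remain.
Put 141 GB in disk 4; 115 GB remain.
Put 51 GB in disk 3; 16 GB remain.
Put 24 GB in disk 2; 1 GB remain.
Put 72 GB in disk 4; 43 GB remain.

4 disks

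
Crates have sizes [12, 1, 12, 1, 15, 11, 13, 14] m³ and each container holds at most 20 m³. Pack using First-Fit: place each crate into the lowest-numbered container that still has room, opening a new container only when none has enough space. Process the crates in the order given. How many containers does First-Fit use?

6

container 1: place 12 m³, 8 m³ left
container 1: place 1 m³, 7 m³ left
container 2: place 12 m³, 8 m³ left
container 1: place 1 m³, 6 m³ left
container 3: place 15 m³, 5 m³ left
container 4: place 11 m³, 9 m³ left
container 5: place 13 m³, 7 m³ left
container 6: place 14 m³, 6 m³ left
Final containers: [12,1,1] [12] [15] [11] [13] [14].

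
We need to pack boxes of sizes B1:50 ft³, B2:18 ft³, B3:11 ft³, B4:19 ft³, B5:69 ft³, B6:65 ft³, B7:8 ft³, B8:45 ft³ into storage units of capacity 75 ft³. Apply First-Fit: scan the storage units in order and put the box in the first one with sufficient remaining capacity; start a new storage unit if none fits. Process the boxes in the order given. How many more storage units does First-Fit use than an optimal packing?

1

First-Fit: [50,18] [11,19,8] [69] [65] [45] → 5 storage units.
Total size 285 ft³; any packing needs at least ⌈285/75⌉ = 4 storage units.
An optimal packing achieves that bound: [69] [65,8] [50,19] [45,18,11] → 4 storage units.
Excess: 5 − 4 = 1.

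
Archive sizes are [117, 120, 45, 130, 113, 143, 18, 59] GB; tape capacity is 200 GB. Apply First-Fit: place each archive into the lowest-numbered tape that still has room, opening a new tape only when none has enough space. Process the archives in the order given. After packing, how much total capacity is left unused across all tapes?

255

tape 1: place 117 GB, 83 GB left
tape 2: place 120 GB, 80 GB left
tape 1: place 45 GB, 38 GB left
tape 3: place 130 GB, 70 GB left
tape 4: place 113 GB, 87 GB left
tape 5: place 143 GB, 57 GB left
tape 1: place 18 GB, 20 GB left
tape 2: place 59 GB, 21 GB left
5 tapes × 200 GB = 1000 GB; used 745 GB; unused 255 GB.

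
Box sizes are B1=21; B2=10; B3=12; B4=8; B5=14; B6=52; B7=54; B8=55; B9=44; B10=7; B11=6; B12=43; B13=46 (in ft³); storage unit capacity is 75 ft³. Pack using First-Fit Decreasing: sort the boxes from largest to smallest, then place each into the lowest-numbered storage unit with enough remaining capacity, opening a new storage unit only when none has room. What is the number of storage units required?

6

Sorted descending: 55, 54, 52, 46, 44, 43, 21, 14, 12, 10, 8, 7, 6.
storage unit 1: place 55 ft³, 20 ft³ left
storage unit 2: place 54 ft³, 21 ft³ left
storage unit 3: place 52 ft³, 23 ft³ left
storage unit 4: place 46 ft³, 29 ft³ left
storage unit 5: place 44 ft³, 31 ft³ left
storage unit 6: place 43 ft³, 32 ft³ left
storage unit 2: place 21 ft³, 0 ft³ left
storage unit 1: place 14 ft³, 6 ft³ left
storage unit 3: place 12 ft³, 11 ft³ left
storage unit 3: place 10 ft³, 1 ft³ left
storage unit 4: place 8 ft³, 21 ft³ left
storage unit 4: place 7 ft³, 14 ft³ left
storage unit 1: place 6 ft³, 0 ft³ left
Final storage units: [55,14,6] [54,21] [52,12,10] [46,8,7] [44] [43].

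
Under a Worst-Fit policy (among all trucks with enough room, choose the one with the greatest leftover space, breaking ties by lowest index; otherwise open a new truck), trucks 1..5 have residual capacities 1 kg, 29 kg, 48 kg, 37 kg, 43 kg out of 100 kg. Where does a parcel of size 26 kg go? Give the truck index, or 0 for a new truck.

3

Trucks with room: truck 2 (29 kg), truck 3 (48 kg), truck 4 (37 kg), truck 5 (43 kg).
Most room is truck 3 with 48 kg free.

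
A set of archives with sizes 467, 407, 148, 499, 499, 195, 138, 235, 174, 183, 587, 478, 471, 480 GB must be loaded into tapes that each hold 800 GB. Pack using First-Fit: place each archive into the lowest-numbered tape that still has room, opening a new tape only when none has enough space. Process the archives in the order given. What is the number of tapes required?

Put 467 GB in tape 1; 333 GB remain.
Put 407 GB in tape 2; 393 GB remain.
Put 148 GB in tape 1; 185 GB remain.
Put 499 GB in tape 3; 301 GB remain.
Put 499 GB in tape 4; 301 GB remain.
Put 195 GB in tape 2; 198 GB remain.
Put 138 GB in tape 1; 47 GB remain.
Put 235 GB in tape 3; 66 GB remain.
Put 174 GB in tape 2; 24 GB remain.
Put 183 GB in tape 4; 118 GB remain.
Put 587 GB in tape 5; 213 GB remain.
Put 478 GB in tape 6; 322 GB remain.
Put 471 GB in tape 7; 329 GB remain.
Put 480 GB in tape 8; 320 GB remain.

8 tapes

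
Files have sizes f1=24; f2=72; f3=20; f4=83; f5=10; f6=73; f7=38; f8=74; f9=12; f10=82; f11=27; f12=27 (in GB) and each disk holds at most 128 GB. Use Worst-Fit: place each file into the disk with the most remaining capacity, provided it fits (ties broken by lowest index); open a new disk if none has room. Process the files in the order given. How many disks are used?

5 disks

Put f1 (24 GB) in disk 1; 104 GB remain.
Put f2 (72 GB) in disk 1; 32 GB remain.
Put f3 (20 GB) in disk 1; 12 GB remain.
Put f4 (83 GB) in disk 2; 45 GB remain.
Put f5 (10 GB) in disk 2; 35 GB remain.
Put f6 (73 GB) in disk 3; 55 GB remain.
Put f7 (38 GB) in disk 3; 17 GB remain.
Put f8 (74 GB) in disk 4; 54 GB remain.
Put f9 (12 GB) in disk 4; 42 GB remain.
Put f10 (82 GB) in disk 5; 46 GB remain.
Put f11 (27 GB) in disk 5; 19 GB remain.
Put f12 (27 GB) in disk 4; 15 GB remain.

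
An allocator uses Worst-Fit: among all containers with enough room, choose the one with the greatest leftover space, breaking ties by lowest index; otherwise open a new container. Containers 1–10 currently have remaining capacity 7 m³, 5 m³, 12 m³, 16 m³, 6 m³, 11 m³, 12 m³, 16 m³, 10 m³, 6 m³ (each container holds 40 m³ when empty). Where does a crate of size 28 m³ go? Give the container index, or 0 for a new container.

No container has ≥ 28 m³ free, so a new container is opened.

0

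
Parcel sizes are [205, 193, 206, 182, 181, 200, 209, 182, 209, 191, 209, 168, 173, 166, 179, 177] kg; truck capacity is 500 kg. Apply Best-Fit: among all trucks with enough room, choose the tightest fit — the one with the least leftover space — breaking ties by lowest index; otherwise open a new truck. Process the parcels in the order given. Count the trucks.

8 trucks

Put 205 kg in truck 1; 295 kg remain.
Put 193 kg in truck 1; 102 kg remain.
Put 206 kg in truck 2; 294 kg remain.
Put 182 kg in truck 2; 112 kg remain.
Put 181 kg in truck 3; 319 kg remain.
Put 200 kg in truck 3; 119 kg remain.
Put 209 kg in truck 4; 291 kg remain.
Put 182 kg in truck 4; 109 kg remain.
Put 209 kg in truck 5; 291 kg remain.
Put 191 kg in truck 5; 100 kg remain.
Put 209 kg in truck 6; 291 kg remain.
Put 168 kg in truck 6; 123 kg remain.
Put 173 kg in truck 7; 327 kg remain.
Put 166 kg in truck 7; 161 kg remain.
Put 179 kg in truck 8; 321 kg remain.
Put 177 kg in truck 8; 144 kg remain.
Final trucks: [205,193] [206,182] [181,200] [209,182] [209,191] [209,168] [173,166] [179,177].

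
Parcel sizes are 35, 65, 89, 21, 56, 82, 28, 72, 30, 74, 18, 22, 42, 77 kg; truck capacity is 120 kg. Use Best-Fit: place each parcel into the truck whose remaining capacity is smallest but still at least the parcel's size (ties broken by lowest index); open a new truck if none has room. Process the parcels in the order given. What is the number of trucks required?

7

truck 1: place 35 kg, 85 kg left
truck 1: place 65 kg, 20 kg left
truck 2: place 89 kg, 31 kg left
truck 2: place 21 kg, 10 kg left
truck 3: place 56 kg, 64 kg left
truck 4: place 82 kg, 38 kg left
truck 4: place 28 kg, 10 kg left
truck 5: place 72 kg, 48 kg left
truck 5: place 30 kg, 18 kg left
truck 6: place 74 kg, 46 kg left
truck 5: place 18 kg, 0 kg left
truck 6: place 22 kg, 24 kg left
truck 3: place 42 kg, 22 kg left
truck 7: place 77 kg, 43 kg left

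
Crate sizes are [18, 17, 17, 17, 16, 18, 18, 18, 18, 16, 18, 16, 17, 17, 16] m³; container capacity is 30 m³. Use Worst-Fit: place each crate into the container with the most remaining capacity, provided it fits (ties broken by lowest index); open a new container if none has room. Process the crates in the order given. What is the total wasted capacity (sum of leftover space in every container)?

container 1: place 18 m³, 12 m³ left
container 2: place 17 m³, 13 m³ left
container 3: place 17 m³, 13 m³ left
container 4: place 17 m³, 13 m³ left
container 5: place 16 m³, 14 m³ left
container 6: place 18 m³, 12 m³ left
container 7: place 18 m³, 12 m³ left
container 8: place 18 m³, 12 m³ left
container 9: place 18 m³, 12 m³ left
container 10: place 16 m³, 14 m³ left
container 11: place 18 m³, 12 m³ left
container 12: place 16 m³, 14 m³ left
container 13: place 17 m³, 13 m³ left
container 14: place 17 m³, 13 m³ left
container 15: place 16 m³, 14 m³ left
15 containers × 30 m³ = 450 m³; used 257 m³; unused 193 m³.

193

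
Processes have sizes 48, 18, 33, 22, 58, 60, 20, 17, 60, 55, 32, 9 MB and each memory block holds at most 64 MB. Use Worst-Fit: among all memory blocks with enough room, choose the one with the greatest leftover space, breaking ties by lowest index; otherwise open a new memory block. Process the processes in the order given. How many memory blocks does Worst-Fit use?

8

memory block 1: place 48 MB, 16 MB left
memory block 2: place 18 MB, 46 MB left
memory block 2: place 33 MB, 13 MB left
memory block 3: place 22 MB, 42 MB left
memory block 4: place 58 MB, 6 MB left
memory block 5: place 60 MB, 4 MB left
memory block 3: place 20 MB, 22 MB left
memory block 3: place 17 MB, 5 MB left
memory block 6: place 60 MB, 4 MB left
memory block 7: place 55 MB, 9 MB left
memory block 8: place 32 MB, 32 MB left
memory block 8: place 9 MB, 23 MB left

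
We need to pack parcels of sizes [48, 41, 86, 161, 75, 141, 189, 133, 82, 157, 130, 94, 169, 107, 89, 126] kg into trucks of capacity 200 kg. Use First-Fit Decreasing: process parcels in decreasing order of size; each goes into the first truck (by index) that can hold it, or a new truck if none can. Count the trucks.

Sorted descending: 189, 169, 161, 157, 141, 133, 130, 126, 107, 94, 89, 86, 82, 75, 48, 41.
Put 189 kg in truck 1; 11 kg remain.
Put 169 kg in truck 2; 31 kg remain.
Put 161 kg in truck 3; 39 kg remain.
Put 157 kg in truck 4; 43 kg remain.
Put 141 kg in truck 5; 59 kg remain.
Put 133 kg in truck 6; 67 kg remain.
Put 130 kg in truck 7; 70 kg remain.
Put 126 kg in truck 8; 74 kg remain.
Put 107 kg in truck 9; 93 kg remain.
Put 94 kg in truck 10; 106 kg remain.
Put 89 kg in truck 9; 4 kg remain.
Put 86 kg in truck 10; 20 kg remain.
Put 82 kg in truck 11; 118 kg remain.
Put 75 kg in truck 11; 43 kg remain.
Put 48 kg in truck 5; 11 kg remain.
Put 41 kg in truck 4; 2 kg remain.
Final trucks: [189] [169] [161] [157,41] [141,48] [133] [130] [126] [107,89] [94,86] [82,75].

11 trucks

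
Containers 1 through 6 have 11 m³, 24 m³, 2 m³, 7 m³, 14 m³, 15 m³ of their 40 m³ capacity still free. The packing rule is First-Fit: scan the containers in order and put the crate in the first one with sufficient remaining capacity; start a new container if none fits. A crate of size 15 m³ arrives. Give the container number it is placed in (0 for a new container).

Containers with room: container 2 (24 m³), container 6 (15 m³).
The first with room is container 2.

2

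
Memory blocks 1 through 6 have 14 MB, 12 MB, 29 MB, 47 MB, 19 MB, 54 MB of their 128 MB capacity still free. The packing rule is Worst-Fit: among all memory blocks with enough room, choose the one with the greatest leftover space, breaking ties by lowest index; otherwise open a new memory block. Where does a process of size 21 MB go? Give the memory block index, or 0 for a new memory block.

6

Memory blocks with room: memory block 3 (29 MB), memory block 4 (47 MB), memory block 6 (54 MB).
Most room is memory block 6 with 54 MB free.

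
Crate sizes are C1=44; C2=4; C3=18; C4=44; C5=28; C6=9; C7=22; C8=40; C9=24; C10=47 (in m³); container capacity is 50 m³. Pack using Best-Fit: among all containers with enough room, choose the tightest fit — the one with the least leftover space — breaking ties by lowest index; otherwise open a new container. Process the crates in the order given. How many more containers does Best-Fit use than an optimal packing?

Best-Fit: [44,4] [18,28] [44] [9,22] [40] [24] [47] → 7 containers.
Total size 280 m³; any packing needs at least ⌈280/50⌉ = 6 containers.
An optimal packing achieves that bound: [47] [44,4] [44] [40,9] [28,22] [24,18] → 6 containers.
Excess: 7 − 6 = 1.

1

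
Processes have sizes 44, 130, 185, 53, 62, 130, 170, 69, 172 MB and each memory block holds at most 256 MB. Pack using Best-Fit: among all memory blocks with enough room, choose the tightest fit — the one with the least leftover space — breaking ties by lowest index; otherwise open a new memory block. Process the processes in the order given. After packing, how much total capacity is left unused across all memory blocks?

Put 44 MB in memory block 1; 212 MB remain.
Put 130 MB in memory block 1; 82 MB remain.
Put 185 MB in memory block 2; 71 MB remain.
Put 53 MB in memory block 2; 18 MB remain.
Put 62 MB in memory block 1; 20 MB remain.
Put 130 MB in memory block 3; 126 MB remain.
Put 170 MB in memory block 4; 86 MB remain.
Put 69 MB in memory block 4; 17 MB remain.
Put 172 MB in memory block 5; 84 MB remain.
5 memory blocks × 256 MB = 1280 MB; used 1015 MB; unused 265 MB.

265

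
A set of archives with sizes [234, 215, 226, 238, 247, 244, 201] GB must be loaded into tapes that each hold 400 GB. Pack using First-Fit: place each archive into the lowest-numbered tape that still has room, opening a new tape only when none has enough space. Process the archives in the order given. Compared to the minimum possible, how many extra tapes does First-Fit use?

First-Fit: [234] [215] [226] [238] [247] [244] [201] → 7 tapes.
7 archives exceed 200 GB (half the capacity), and no two of those can share a tape, so at least 7 tapes are needed.
So 7 is already optimal.

0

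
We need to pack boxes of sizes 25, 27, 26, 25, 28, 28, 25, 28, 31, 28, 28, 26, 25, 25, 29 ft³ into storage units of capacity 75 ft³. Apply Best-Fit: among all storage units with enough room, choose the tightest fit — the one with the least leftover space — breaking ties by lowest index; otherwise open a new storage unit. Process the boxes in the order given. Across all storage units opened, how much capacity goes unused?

196

25 ft³ → storage unit 1 (remaining 50 ft³)
27 ft³ → storage unit 1 (remaining 23 ft³)
26 ft³ → storage unit 2 (remaining 49 ft³)
25 ft³ → storage unit 2 (remaining 24 ft³)
28 ft³ → storage unit 3 (remaining 47 ft³)
28 ft³ → storage unit 3 (remaining 19 ft³)
25 ft³ → storage unit 4 (remaining 50 ft³)
28 ft³ → storage unit 4 (remaining 22 ft³)
31 ft³ → storage unit 5 (remaining 44 ft³)
28 ft³ → storage unit 5 (remaining 16 ft³)
28 ft³ → storage unit 6 (remaining 47 ft³)
26 ft³ → storage unit 6 (remaining 21 ft³)
25 ft³ → storage unit 7 (remaining 50 ft³)
25 ft³ → storage unit 7 (remaining 25 ft³)
29 ft³ → storage unit 8 (remaining 46 ft³)
8 storage units × 75 ft³ = 600 ft³; used 404 ft³; unused 196 ft³.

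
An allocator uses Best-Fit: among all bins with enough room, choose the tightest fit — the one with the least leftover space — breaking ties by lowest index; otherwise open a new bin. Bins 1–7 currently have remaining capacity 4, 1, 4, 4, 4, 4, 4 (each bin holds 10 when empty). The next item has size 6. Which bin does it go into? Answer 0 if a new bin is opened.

No bin has ≥ 6 free, so a new bin is opened.

0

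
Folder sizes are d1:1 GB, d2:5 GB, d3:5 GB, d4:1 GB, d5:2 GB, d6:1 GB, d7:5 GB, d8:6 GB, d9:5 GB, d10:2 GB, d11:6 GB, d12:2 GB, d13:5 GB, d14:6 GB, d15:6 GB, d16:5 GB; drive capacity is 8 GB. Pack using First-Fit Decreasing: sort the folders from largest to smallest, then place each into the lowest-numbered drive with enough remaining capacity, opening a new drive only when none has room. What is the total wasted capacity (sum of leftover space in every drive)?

17

Sorted descending: 6, 6, 6, 6, 5, 5, 5, 5, 5, 5, 2, 2, 2, 1, 1, 1.
6 GB → drive 1 (remaining 2 GB)
6 GB → drive 2 (remaining 2 GB)
6 GB → drive 3 (remaining 2 GB)
6 GB → drive 4 (remaining 2 GB)
5 GB → drive 5 (remaining 3 GB)
5 GB → drive 6 (remaining 3 GB)
5 GB → drive 7 (remaining 3 GB)
5 GB → drive 8 (remaining 3 GB)
5 GB → drive 9 (remaining 3 GB)
5 GB → drive 10 (remaining 3 GB)
2 GB → drive 1 (remaining 0 GB)
2 GB → drive 2 (remaining 0 GB)
2 GB → drive 3 (remaining 0 GB)
1 GB → drive 4 (remaining 1 GB)
1 GB → drive 4 (remaining 0 GB)
1 GB → drive 5 (remaining 2 GB)
10 drives × 8 GB = 80 GB; used 63 GB; unused 17 GB.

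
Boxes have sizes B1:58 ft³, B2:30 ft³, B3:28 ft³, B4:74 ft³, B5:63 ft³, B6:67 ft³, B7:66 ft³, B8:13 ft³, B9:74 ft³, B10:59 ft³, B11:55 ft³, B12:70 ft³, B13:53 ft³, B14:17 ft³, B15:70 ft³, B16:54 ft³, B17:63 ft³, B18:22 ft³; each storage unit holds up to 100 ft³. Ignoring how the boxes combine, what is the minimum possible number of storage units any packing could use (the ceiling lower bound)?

10

Total size = 58 + 30 + 28 + 74 + 63 + 67 + 66 + 13 + 74 + 59 + 55 + 70 + 53 + 17 + 70 + 54 + 63 + 22 = 936 ft³.
⌈936 / 100⌉ = 10.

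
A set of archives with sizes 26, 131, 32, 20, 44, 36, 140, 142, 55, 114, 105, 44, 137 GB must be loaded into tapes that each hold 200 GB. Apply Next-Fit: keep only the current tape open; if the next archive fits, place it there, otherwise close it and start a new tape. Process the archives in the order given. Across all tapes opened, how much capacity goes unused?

374

26 GB → tape 1 (remaining 174 GB)
131 GB → tape 1 (remaining 43 GB)
32 GB → tape 1 (remaining 11 GB)
20 GB → tape 2 (remaining 180 GB)
44 GB → tape 2 (remaining 136 GB)
36 GB → tape 2 (remaining 100 GB)
140 GB → tape 3 (remaining 60 GB)
142 GB → tape 4 (remaining 58 GB)
55 GB → tape 4 (remaining 3 GB)
114 GB → tape 5 (remaining 86 GB)
105 GB → tape 6 (remaining 95 GB)
44 GB → tape 6 (remaining 51 GB)
137 GB → tape 7 (remaining 63 GB)
7 tapes × 200 GB = 1400 GB; used 1026 GB; unused 374 GB.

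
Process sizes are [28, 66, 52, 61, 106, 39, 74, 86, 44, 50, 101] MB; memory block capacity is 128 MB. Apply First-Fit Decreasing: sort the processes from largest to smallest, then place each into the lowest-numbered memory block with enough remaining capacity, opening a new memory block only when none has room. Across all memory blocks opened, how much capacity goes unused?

Sorted descending: 106, 101, 86, 74, 66, 61, 52, 50, 44, 39, 28.
memory block 1: place 106 MB, 22 MB left
memory block 2: place 101 MB, 27 MB left
memory block 3: place 86 MB, 42 MB left
memory block 4: place 74 MB, 54 MB left
memory block 5: place 66 MB, 62 MB left
memory block 5: place 61 MB, 1 MB left
memory block 4: place 52 MB, 2 MB left
memory block 6: place 50 MB, 78 MB left
memory block 6: place 44 MB, 34 MB left
memory block 3: place 39 MB, 3 MB left
memory block 6: place 28 MB, 6 MB left
6 memory blocks × 128 MB = 768 MB; used 707 MB; unused 61 MB.

61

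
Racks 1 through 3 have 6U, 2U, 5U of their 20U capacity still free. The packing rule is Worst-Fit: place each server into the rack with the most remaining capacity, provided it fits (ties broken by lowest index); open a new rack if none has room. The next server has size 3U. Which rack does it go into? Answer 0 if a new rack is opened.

Racks with room: rack 1 (6U), rack 3 (5U).
Most room is rack 1 with 6U free.

1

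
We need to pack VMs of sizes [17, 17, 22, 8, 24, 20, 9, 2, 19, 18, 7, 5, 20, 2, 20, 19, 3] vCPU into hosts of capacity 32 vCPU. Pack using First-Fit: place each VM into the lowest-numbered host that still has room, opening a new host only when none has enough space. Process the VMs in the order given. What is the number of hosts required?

10

host 1: place 17 vCPU, 15 vCPU left
host 2: place 17 vCPU, 15 vCPU left
host 3: place 22 vCPU, 10 vCPU left
host 1: place 8 vCPU, 7 vCPU left
host 4: place 24 vCPU, 8 vCPU left
host 5: place 20 vCPU, 12 vCPU left
host 2: place 9 vCPU, 6 vCPU left
host 1: place 2 vCPU, 5 vCPU left
host 6: place 19 vCPU, 13 vCPU left
host 7: place 18 vCPU, 14 vCPU left
host 3: place 7 vCPU, 3 vCPU left
host 1: place 5 vCPU, 0 vCPU left
host 8: place 20 vCPU, 12 vCPU left
host 2: place 2 vCPU, 4 vCPU left
host 9: place 20 vCPU, 12 vCPU left
host 10: place 19 vCPU, 13 vCPU left
host 2: place 3 vCPU, 1 vCPU left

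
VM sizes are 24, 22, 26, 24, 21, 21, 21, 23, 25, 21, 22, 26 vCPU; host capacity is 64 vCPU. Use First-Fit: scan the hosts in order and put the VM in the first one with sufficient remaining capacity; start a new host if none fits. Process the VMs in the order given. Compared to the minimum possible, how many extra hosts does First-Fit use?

First-Fit: [24,22] [26,24] [21,21,21] [23,25] [21,22] [26] → 6 hosts.
Total size 276 vCPU; any packing needs at least ⌈276/64⌉ = 5 hosts.
An optimal packing achieves that bound: [26,26] [25,24] [24,23] [22,21,21] [22,21,21] → 5 hosts.
Excess: 6 − 5 = 1.

1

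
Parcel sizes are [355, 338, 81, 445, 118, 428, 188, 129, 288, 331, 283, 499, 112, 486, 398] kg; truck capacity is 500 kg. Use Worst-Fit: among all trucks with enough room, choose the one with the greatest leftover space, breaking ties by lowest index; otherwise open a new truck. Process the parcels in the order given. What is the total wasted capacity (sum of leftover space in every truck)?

truck 1: place 355 kg, 145 kg left
truck 2: place 338 kg, 162 kg left
truck 2: place 81 kg, 81 kg left
truck 3: place 445 kg, 55 kg left
truck 1: place 118 kg, 27 kg left
truck 4: place 428 kg, 72 kg left
truck 5: place 188 kg, 312 kg left
truck 5: place 129 kg, 183 kg left
truck 6: place 288 kg, 212 kg left
truck 7: place 331 kg, 169 kg left
truck 8: place 283 kg, 217 kg left
truck 9: place 499 kg, 1 kg left
truck 8: place 112 kg, 105 kg left
truck 10: place 486 kg, 14 kg left
truck 11: place 398 kg, 102 kg left
11 trucks × 500 kg = 5500 kg; used 4479 kg; unused 1021 kg.

1021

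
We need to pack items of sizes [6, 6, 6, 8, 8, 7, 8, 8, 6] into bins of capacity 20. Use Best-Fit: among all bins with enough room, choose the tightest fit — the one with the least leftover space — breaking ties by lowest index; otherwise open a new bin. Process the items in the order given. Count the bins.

4 bins

Put 6 in bin 1; 14 remain.
Put 6 in bin 1; 8 remain.
Put 6 in bin 1; 2 remain.
Put 8 in bin 2; 12 remain.
Put 8 in bin 2; 4 remain.
Put 7 in bin 3; 13 remain.
Put 8 in bin 3; 5 remain.
Put 8 in bin 4; 12 remain.
Put 6 in bin 4; 6 remain.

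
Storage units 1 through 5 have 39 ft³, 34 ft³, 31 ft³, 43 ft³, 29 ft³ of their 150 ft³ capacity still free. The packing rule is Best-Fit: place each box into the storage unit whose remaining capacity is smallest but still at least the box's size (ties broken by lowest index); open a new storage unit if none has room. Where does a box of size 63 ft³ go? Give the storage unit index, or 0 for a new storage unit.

No storage unit has ≥ 63 ft³ free, so a new storage unit is opened.

0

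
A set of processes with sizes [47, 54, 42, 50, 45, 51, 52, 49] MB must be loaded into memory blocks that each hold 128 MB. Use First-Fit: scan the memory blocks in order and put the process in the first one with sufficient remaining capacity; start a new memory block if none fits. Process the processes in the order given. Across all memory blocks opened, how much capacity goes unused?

Put 47 MB in memory block 1; 81 MB remain.
Put 54 MB in memory block 1; 27 MB remain.
Put 42 MB in memory block 2; 86 MB remain.
Put 50 MB in memory block 2; 36 MB remain.
Put 45 MB in memory block 3; 83 MB remain.
Put 51 MB in memory block 3; 32 MB remain.
Put 52 MB in memory block 4; 76 MB remain.
Put 49 MB in memory block 4; 27 MB remain.
4 memory blocks × 128 MB = 512 MB; used 390 MB; unused 122 MB.

122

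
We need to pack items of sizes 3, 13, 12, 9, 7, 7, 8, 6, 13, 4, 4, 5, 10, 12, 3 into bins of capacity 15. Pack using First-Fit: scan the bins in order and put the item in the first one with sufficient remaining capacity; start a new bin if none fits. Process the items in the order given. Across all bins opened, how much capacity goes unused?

bin 1: place 3, 12 left
bin 2: place 13, 2 left
bin 1: place 12, 0 left
bin 3: place 9, 6 left
bin 4: place 7, 8 left
bin 4: place 7, 1 left
bin 5: place 8, 7 left
bin 3: place 6, 0 left
bin 6: place 13, 2 left
bin 5: place 4, 3 left
bin 7: place 4, 11 left
bin 7: place 5, 6 left
bin 8: place 10, 5 left
bin 9: place 12, 3 left
bin 5: place 3, 0 left
9 bins × 15 = 135; used 116; unused 19.

19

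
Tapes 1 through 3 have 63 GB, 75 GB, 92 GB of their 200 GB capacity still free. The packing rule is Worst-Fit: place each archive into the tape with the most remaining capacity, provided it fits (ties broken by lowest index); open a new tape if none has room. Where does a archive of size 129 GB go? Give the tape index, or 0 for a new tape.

0

No tape has ≥ 129 GB free, so a new tape is opened.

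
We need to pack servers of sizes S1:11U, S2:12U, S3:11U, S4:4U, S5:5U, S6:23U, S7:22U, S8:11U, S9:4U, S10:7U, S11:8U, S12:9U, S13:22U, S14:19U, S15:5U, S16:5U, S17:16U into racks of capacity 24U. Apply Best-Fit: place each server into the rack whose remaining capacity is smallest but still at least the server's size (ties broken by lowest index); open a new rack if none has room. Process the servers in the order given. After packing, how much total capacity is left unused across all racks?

22

S1 (11U) → rack 1 (remaining 13U)
S2 (12U) → rack 1 (remaining 1U)
S3 (11U) → rack 2 (remaining 13U)
S4 (4U) → rack 2 (remaining 9U)
S5 (5U) → rack 2 (remaining 4U)
S6 (23U) → rack 3 (remaining 1U)
S7 (22U) → rack 4 (remaining 2U)
S8 (11U) → rack 5 (remaining 13U)
S9 (4U) → rack 2 (remaining 0U)
S10 (7U) → rack 5 (remaining 6U)
S11 (8U) → rack 6 (remaining 16U)
S12 (9U) → rack 6 (remaining 7U)
S13 (22U) → rack 7 (remaining 2U)
S14 (19U) → rack 8 (remaining 5U)
S15 (5U) → rack 8 (remaining 0U)
S16 (5U) → rack 5 (remaining 1U)
S17 (16U) → rack 9 (remaining 8U)
9 racks × 24U = 216U; used 194U; unused 22U.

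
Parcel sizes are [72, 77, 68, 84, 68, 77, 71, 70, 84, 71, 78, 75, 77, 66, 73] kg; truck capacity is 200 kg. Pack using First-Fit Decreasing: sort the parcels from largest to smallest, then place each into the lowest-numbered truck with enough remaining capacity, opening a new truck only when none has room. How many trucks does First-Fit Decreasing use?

Sorted descending: 84, 84, 78, 77, 77, 77, 75, 73, 72, 71, 71, 70, 68, 68, 66.
Put 84 kg in truck 1; 116 kg remain.
Put 84 kg in truck 1; 32 kg remain.
Put 78 kg in truck 2; 122 kg remain.
Put 77 kg in truck 2; 45 kg remain.
Put 77 kg in truck 3; 123 kg remain.
Put 77 kg in truck 3; 46 kg remain.
Put 75 kg in truck 4; 125 kg remain.
Put 73 kg in truck 4; 52 kg remain.
Put 72 kg in truck 5; 128 kg remain.
Put 71 kg in truck 5; 57 kg remain.
Put 71 kg in truck 6; 129 kg remain.
Put 70 kg in truck 6; 59 kg remain.
Put 68 kg in truck 7; 132 kg remain.
Put 68 kg in truck 7; 64 kg remain.
Put 66 kg in truck 8; 134 kg remain.
Final trucks: [84,84] [78,77] [77,77] [75,73] [72,71] [71,70] [68,68] [66].

8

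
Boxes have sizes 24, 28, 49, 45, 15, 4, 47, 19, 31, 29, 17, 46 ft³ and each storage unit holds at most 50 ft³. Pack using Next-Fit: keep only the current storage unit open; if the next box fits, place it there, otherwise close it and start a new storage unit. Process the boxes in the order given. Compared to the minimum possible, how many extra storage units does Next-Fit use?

1

Next-Fit: [24] [28] [49] [45] [15,4] [47] [19,31] [29,17] [46] → 9 storage units.
Total size 354 ft³; any packing needs at least ⌈354/50⌉ = 8 storage units.
An optimal packing achieves that bound: [49] [47] [46,4] [45] [31,19] [29,17] [28,15] [24] → 8 storage units.
Excess: 9 − 8 = 1.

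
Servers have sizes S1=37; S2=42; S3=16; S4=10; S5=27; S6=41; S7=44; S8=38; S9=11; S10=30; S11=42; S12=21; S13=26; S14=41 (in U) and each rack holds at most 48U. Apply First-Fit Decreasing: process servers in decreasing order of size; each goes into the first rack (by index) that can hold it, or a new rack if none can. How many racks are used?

10 racks

Sorted descending: 44, 42, 42, 41, 41, 38, 37, 30, 27, 26, 21, 16, 11, 10.
rack 1: place 44U, 4U left
rack 2: place 42U, 6U left
rack 3: place 42U, 6U left
rack 4: place 41U, 7U left
rack 5: place 41U, 7U left
rack 6: place 38U, 10U left
rack 7: place 37U, 11U left
rack 8: place 30U, 18U left
rack 9: place 27U, 21U left
rack 10: place 26U, 22U left
rack 9: place 21U, 0U left
rack 8: place 16U, 2U left
rack 7: place 11U, 0U left
rack 6: place 10U, 0U left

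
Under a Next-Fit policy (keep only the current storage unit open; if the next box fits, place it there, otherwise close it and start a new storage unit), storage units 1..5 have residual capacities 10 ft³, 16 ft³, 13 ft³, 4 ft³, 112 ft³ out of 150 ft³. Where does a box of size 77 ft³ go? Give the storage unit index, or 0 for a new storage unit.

5

Next-Fit only looks at storage unit 5, which has 112 ft³ free.
77 ft³ fits there.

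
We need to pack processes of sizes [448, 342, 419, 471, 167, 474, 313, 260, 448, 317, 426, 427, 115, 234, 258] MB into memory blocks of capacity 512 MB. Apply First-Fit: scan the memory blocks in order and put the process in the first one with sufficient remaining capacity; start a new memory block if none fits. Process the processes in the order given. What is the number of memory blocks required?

Put 448 MB in memory block 1; 64 MB remain.
Put 342 MB in memory block 2; 170 MB remain.
Put 419 MB in memory block 3; 93 MB remain.
Put 471 MB in memory block 4; 41 MB remain.
Put 167 MB in memory block 2; 3 MB remain.
Put 474 MB in memory block 5; 38 MB remain.
Put 313 MB in memory block 6; 199 MB remain.
Put 260 MB in memory block 7; 252 MB remain.
Put 448 MB in memory block 8; 64 MB remain.
Put 317 MB in memory block 9; 195 MB remain.
Put 426 MB in memory block 10; 86 MB remain.
Put 427 MB in memory block 11; 85 MB remain.
Put 115 MB in memory block 6; 84 MB remain.
Put 234 MB in memory block 7; 18 MB remain.
Put 258 MB in memory block 12; 254 MB remain.

12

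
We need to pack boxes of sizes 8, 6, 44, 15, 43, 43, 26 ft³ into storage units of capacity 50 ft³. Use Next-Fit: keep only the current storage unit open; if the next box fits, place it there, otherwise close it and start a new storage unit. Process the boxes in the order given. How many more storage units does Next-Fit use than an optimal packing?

Next-Fit: [8,6] [44] [15] [43] [43] [26] → 6 storage units.
Total size 185 ft³; any packing needs at least ⌈185/50⌉ = 4 storage units.
An optimal packing achieves that bound: [44,6] [43] [43] [26,15,8] → 4 storage units.
Excess: 6 − 4 = 2.

2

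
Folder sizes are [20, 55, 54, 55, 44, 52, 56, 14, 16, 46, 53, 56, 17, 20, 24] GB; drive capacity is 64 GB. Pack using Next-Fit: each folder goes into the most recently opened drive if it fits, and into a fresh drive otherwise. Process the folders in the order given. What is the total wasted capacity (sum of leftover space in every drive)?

186

20 GB → drive 1 (remaining 44 GB)
55 GB → drive 2 (remaining 9 GB)
54 GB → drive 3 (remaining 10 GB)
55 GB → drive 4 (remaining 9 GB)
44 GB → drive 5 (remaining 20 GB)
52 GB → drive 6 (remaining 12 GB)
56 GB → drive 7 (remaining 8 GB)
14 GB → drive 8 (remaining 50 GB)
16 GB → drive 8 (remaining 34 GB)
46 GB → drive 9 (remaining 18 GB)
53 GB → drive 10 (remaining 11 GB)
56 GB → drive 11 (remaining 8 GB)
17 GB → drive 12 (remaining 47 GB)
20 GB → drive 12 (remaining 27 GB)
24 GB → drive 12 (remaining 3 GB)
12 drives × 64 GB = 768 GB; used 582 GB; unused 186 GB.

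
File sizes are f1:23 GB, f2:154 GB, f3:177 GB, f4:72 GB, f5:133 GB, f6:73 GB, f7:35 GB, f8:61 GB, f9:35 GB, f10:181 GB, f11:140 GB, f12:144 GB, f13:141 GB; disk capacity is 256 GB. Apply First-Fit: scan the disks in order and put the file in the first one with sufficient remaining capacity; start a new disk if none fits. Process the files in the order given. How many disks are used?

f1 (23 GB) → disk 1 (remaining 233 GB)
f2 (154 GB) → disk 1 (remaining 79 GB)
f3 (177 GB) → disk 2 (remaining 79 GB)
f4 (72 GB) → disk 1 (remaining 7 GB)
f5 (133 GB) → disk 3 (remaining 123 GB)
f6 (73 GB) → disk 2 (remaining 6 GB)
f7 (35 GB) → disk 3 (remaining 88 GB)
f8 (61 GB) → disk 3 (remaining 27 GB)
f9 (35 GB) → disk 4 (remaining 221 GB)
f10 (181 GB) → disk 4 (remaining 40 GB)
f11 (140 GB) → disk 5 (remaining 116 GB)
f12 (144 GB) → disk 6 (remaining 112 GB)
f13 (141 GB) → disk 7 (remaining 115 GB)
Final disks: [23,154,72] [177,73] [133,35,61] [35,181] [140] [144] [141].

7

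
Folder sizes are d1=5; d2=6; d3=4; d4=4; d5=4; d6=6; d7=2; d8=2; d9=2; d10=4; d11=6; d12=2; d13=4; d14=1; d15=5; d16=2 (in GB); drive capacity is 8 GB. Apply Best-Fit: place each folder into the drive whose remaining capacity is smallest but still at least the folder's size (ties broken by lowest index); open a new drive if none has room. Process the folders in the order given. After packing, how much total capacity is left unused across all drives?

5

d1 (5 GB) → drive 1 (remaining 3 GB)
d2 (6 GB) → drive 2 (remaining 2 GB)
d3 (4 GB) → drive 3 (remaining 4 GB)
d4 (4 GB) → drive 3 (remaining 0 GB)
d5 (4 GB) → drive 4 (remaining 4 GB)
d6 (6 GB) → drive 5 (remaining 2 GB)
d7 (2 GB) → drive 2 (remaining 0 GB)
d8 (2 GB) → drive 5 (remaining 0 GB)
d9 (2 GB) → drive 1 (remaining 1 GB)
d10 (4 GB) → drive 4 (remaining 0 GB)
d11 (6 GB) → drive 6 (remaining 2 GB)
d12 (2 GB) → drive 6 (remaining 0 GB)
d13 (4 GB) → drive 7 (remaining 4 GB)
d14 (1 GB) → drive 1 (remaining 0 GB)
d15 (5 GB) → drive 8 (remaining 3 GB)
d16 (2 GB) → drive 8 (remaining 1 GB)
8 drives × 8 GB = 64 GB; used 59 GB; unused 5 GB.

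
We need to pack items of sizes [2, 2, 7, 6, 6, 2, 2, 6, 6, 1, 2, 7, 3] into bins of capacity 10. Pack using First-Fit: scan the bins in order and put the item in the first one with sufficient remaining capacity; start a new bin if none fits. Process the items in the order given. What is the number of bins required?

6

2 → bin 1 (remaining 8)
2 → bin 1 (remaining 6)
7 → bin 2 (remaining 3)
6 → bin 1 (remaining 0)
6 → bin 3 (remaining 4)
2 → bin 2 (remaining 1)
2 → bin 3 (remaining 2)
6 → bin 4 (remaining 4)
6 → bin 5 (remaining 4)
1 → bin 2 (remaining 0)
2 → bin 3 (remaining 0)
7 → bin 6 (remaining 3)
3 → bin 4 (remaining 1)
Final bins: [2,2,6] [7,2,1] [6,2,2] [6,3] [6] [7].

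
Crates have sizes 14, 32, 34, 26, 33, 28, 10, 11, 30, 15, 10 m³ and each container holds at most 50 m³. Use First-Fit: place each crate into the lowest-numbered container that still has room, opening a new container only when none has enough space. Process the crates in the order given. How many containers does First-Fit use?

6

14 m³ → container 1 (remaining 36 m³)
32 m³ → container 1 (remaining 4 m³)
34 m³ → container 2 (remaining 16 m³)
26 m³ → container 3 (remaining 24 m³)
33 m³ → container 4 (remaining 17 m³)
28 m³ → container 5 (remaining 22 m³)
10 m³ → container 2 (remaining 6 m³)
11 m³ → container 3 (remaining 13 m³)
30 m³ → container 6 (remaining 20 m³)
15 m³ → container 4 (remaining 2 m³)
10 m³ → container 3 (remaining 3 m³)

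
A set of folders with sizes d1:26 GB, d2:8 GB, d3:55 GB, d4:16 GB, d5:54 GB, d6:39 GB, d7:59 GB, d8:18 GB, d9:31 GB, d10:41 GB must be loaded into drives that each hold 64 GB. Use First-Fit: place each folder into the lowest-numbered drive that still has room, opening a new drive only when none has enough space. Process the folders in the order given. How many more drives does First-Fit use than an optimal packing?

First-Fit: [26,8,16] [55] [54] [39,18] [59] [31] [41] → 7 drives.
Total size 347 GB; any packing needs at least ⌈347/64⌉ = 6 drives.
An optimal packing achieves that bound: [59] [55,8] [54] [41,18] [39,16] [31,26] → 6 drives.
Excess: 7 − 6 = 1.

1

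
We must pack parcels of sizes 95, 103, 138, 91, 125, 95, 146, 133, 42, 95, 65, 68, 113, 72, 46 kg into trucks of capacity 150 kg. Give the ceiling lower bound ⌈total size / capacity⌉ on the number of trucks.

10 trucks

Total size = 95 + 103 + 138 + 91 + 125 + 95 + 146 + 133 + 42 + 95 + 65 + 68 + 113 + 72 + 46 = 1427 kg.
⌈1427 / 150⌉ = 10.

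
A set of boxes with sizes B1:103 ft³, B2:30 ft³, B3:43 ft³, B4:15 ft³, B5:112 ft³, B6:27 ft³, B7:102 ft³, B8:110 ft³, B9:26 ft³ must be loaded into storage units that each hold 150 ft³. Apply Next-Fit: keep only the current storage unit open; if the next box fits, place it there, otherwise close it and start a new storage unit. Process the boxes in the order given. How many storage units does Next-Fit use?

5

storage unit 1: place B1 (103 ft³), 47 ft³ left
storage unit 1: place B2 (30 ft³), 17 ft³ left
storage unit 2: place B3 (43 ft³), 107 ft³ left
storage unit 2: place B4 (15 ft³), 92 ft³ left
storage unit 3: place B5 (112 ft³), 38 ft³ left
storage unit 3: place B6 (27 ft³), 11 ft³ left
storage unit 4: place B7 (102 ft³), 48 ft³ left
storage unit 5: place B8 (110 ft³), 40 ft³ left
storage unit 5: place B9 (26 ft³), 14 ft³ left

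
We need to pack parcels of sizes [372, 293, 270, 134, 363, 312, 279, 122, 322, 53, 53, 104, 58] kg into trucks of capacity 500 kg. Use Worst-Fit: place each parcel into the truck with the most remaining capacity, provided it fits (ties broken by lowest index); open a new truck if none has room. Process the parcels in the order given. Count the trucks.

7

372 kg → truck 1 (remaining 128 kg)
293 kg → truck 2 (remaining 207 kg)
270 kg → truck 3 (remaining 230 kg)
134 kg → truck 3 (remaining 96 kg)
363 kg → truck 4 (remaining 137 kg)
312 kg → truck 5 (remaining 188 kg)
279 kg → truck 6 (remaining 221 kg)
122 kg → truck 6 (remaining 99 kg)
322 kg → truck 7 (remaining 178 kg)
53 kg → truck 2 (remaining 154 kg)
53 kg → truck 5 (remaining 135 kg)
104 kg → truck 7 (remaining 74 kg)
58 kg → truck 2 (remaining 96 kg)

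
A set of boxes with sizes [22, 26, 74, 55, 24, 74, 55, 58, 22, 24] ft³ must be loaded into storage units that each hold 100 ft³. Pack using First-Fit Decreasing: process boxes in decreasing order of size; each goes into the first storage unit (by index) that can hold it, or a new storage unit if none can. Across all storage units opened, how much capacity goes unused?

66

Sorted descending: 74, 74, 58, 55, 55, 26, 24, 24, 22, 22.
Put 74 ft³ in storage unit 1; 26 ft³ remain.
Put 74 ft³ in storage unit 2; 26 ft³ remain.
Put 58 ft³ in storage unit 3; 42 ft³ remain.
Put 55 ft³ in storage unit 4; 45 ft³ remain.
Put 55 ft³ in storage unit 5; 45 ft³ remain.
Put 26 ft³ in storage unit 1; 0 ft³ remain.
Put 24 ft³ in storage unit 2; 2 ft³ remain.
Put 24 ft³ in storage unit 3; 18 ft³ remain.
Put 22 ft³ in storage unit 4; 23 ft³ remain.
Put 22 ft³ in storage unit 4; 1 ft³ remain.
5 storage units × 100 ft³ = 500 ft³; used 434 ft³; unused 66 ft³.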